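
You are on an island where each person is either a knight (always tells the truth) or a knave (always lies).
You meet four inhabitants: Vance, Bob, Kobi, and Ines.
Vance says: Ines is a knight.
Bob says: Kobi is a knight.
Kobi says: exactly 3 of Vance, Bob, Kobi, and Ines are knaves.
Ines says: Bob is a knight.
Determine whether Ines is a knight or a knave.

Ines is a knave.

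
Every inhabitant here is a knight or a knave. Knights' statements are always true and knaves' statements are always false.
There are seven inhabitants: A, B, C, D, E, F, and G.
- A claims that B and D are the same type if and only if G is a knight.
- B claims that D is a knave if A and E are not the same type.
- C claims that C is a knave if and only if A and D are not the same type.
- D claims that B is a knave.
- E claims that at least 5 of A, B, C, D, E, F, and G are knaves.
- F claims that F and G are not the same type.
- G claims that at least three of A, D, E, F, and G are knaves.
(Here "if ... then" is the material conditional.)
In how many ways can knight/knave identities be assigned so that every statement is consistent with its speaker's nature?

Consistent assignments:
  A=knight, B=knave, C=knight, D=knight, E=knave, F=knight, G=knave
  A=knight, B=knave, C=knave, D=knight, E=knave, F=knight, G=knave

2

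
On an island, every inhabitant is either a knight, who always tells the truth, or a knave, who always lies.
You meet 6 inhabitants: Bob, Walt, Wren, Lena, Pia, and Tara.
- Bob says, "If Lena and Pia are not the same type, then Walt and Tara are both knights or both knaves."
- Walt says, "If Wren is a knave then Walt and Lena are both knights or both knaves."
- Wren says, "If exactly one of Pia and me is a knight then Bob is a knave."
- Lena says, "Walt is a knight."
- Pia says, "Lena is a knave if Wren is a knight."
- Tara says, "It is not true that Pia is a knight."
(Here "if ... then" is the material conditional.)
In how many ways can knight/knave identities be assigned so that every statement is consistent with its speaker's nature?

Consistent assignments:
  Bob=knight, Walt=knight, Wren=knave, Lena=knight, Pia=knight, Tara=knave

1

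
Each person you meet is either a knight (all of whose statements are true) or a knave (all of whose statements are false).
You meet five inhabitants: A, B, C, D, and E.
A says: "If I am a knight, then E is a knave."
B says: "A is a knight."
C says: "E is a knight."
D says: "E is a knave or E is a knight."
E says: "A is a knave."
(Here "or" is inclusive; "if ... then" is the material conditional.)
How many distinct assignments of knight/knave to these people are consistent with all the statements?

1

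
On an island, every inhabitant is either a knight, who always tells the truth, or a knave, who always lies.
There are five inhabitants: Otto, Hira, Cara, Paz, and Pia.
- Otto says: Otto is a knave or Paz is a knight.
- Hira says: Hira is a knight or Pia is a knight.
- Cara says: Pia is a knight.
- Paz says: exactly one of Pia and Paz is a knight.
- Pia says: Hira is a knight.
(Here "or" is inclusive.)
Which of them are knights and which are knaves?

Otto is a knight, Hira is a knave, Cara is a knave, Paz is a knight, and Pia is a knave.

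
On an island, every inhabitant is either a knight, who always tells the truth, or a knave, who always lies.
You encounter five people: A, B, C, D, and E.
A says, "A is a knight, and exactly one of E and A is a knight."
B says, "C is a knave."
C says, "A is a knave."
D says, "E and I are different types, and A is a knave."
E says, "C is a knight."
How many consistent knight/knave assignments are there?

Consistent assignments:
  A=knight, B=knight, C=knave, D=knave, E=knave

1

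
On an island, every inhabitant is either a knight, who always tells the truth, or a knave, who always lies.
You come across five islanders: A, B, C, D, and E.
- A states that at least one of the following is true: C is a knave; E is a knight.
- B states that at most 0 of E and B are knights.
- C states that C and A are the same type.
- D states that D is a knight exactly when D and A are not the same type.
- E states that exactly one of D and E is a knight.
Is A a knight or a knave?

Consistent assignments: {A=knight, B=knave, C=knight, D=knave, E=knight}; {A=knight, B=knave, C=knave, D=knave, E=knight}
In every consistent assignment, A is a knight.

A is a knight.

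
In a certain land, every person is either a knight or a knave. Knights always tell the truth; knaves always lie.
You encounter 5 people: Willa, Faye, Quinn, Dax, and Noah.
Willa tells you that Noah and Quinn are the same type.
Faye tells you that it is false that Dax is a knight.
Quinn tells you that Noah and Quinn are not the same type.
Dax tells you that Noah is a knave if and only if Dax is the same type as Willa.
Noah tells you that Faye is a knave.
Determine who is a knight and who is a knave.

Knights: Willa and Faye. Knaves: Quinn, Dax, and Noah.

Willa is a knight, so "Noah and Quinn are the same type" must be True — and it is.
Faye is a knight, and the claim "it is false that Dax is a knight" is indeed True.
Quinn is a knave; "Noah and Quinn are not the same type" is false, as required.
Dax (knave): "Noah is a knave if and only if Dax is the same type as Willa" — false. ✓
Since Noah is a knave, "Faye is a knave" needs to be false, which holds.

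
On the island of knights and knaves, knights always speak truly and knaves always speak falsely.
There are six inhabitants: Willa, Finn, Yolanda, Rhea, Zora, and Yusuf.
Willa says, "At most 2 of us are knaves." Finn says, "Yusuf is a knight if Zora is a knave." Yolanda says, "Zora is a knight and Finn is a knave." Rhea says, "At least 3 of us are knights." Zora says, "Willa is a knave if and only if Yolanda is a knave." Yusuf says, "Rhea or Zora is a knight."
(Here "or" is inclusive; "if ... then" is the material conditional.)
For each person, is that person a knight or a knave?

As a knight, Willa's statement "at most 2 of us are knaves" should be True; it is.
Since Finn is a knight, "Yusuf is a knight if Zora is a knave" needs to be True, which holds.
As a knave, Yolanda's statement "Zora is a knight and Finn is a knave" should be false; it is.
Rhea is a knight, so "at least 3 of us are knights" must be True — and it is.
Zora (knave): "Willa is a knave if and only if Yolanda is a knave" — false. ✓
Yusuf (knight): "Rhea or Zora is a knight" — True. ✓

Knights: Willa, Finn, Rhea, and Yusuf. Knaves: Yolanda and Zora.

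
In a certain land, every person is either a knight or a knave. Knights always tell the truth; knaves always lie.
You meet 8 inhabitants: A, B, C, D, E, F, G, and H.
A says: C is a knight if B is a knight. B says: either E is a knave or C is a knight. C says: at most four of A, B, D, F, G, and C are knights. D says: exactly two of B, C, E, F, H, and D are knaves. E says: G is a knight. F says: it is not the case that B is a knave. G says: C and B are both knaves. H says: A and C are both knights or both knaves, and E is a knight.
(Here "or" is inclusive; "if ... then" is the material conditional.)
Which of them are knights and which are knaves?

Knights: A, B, C, and F. Knaves: D, E, G, and H.

A is a knight, so "C is a knight if B is a knight" must be True — and it is.
B is a knight, so "either E is a knave or C is a knight" must be True — and it is.
C is a knight, so "at most four of A, B, D, F, G, and C are knights" must be True — and it is.
D (knave): "exactly two of B, C, E, F, H, and D are knaves" — false. ✓
As a knave, E's statement "G is a knight" should be false; it is.
F (knight): "it is not the case that B is a knave" — True. ✓
As a knave, G's statement "C and B are both knaves" should be false; it is.
H is a knave, so "A and C are both knights or both knaves, and E is a knight" must be false — and it is.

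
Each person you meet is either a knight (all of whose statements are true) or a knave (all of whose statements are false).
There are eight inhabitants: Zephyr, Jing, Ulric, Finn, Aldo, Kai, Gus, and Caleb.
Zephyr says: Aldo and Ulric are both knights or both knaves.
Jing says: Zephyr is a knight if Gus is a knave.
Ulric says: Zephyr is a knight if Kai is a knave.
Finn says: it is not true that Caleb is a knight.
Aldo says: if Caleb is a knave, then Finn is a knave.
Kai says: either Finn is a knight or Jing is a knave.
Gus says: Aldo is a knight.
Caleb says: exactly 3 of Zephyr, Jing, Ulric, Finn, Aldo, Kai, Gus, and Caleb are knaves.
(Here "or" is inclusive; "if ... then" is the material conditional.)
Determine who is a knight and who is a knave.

Zephyr is a knave; "Aldo and Ulric are both knights or both knaves" is False, as required.
As a knave, Jing's statement "Zephyr is a knight if Gus is a knave" should be False; it is.
Since Ulric is a knight, "Zephyr is a knight if Kai is a knave" needs to be True, which holds.
Finn is a knight; "it is not true that Caleb is a knight" is True, as required.
Aldo (knave): "if Caleb is a knave, then Finn is a knave" — False. ✓
Kai (knight): "either Finn is a knight or Jing is a knave" — True. ✓
Gus (knave): "Aldo is a knight" — False. ✓
Caleb is a knave; "exactly 3 of Zephyr, Jing, Ulric, Finn, Aldo, Kai, Gus, and Caleb are knaves" is False, as required.

Knights: Ulric, Finn, and Kai. Knaves: Zephyr, Jing, Aldo, Gus, and Caleb.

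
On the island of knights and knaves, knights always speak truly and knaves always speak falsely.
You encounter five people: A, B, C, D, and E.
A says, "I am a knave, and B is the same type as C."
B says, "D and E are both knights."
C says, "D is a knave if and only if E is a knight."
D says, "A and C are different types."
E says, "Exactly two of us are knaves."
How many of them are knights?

2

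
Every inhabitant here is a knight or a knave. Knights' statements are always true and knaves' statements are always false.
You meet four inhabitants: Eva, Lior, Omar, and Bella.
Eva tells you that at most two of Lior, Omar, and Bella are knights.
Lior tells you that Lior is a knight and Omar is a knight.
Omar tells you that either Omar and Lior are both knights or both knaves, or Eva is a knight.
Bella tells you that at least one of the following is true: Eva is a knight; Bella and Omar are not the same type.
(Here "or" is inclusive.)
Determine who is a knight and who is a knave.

Suppose Eva is a knave. Then Eva's statement "at most two of Lior, Omar, and Bella are knights" would have to be false. Checking the 8 ways to assign the others, none is consistent with every speaker.
(For instance, with Lior=knave, Omar=knight, Bella=knight, Eva's claim "at most two of Lior, Omar, and Bella are knights" comes out true where it would need to be false.)
So Eva must be a knight, making "at most two of Lior, Omar, and Bella are knights" true. Taking Eva=knight, Lior=knave, Omar=knight, Bella=knight, each remaining statement checks out:
  Lior (knave): "Lior is a knight and Omar is a knight" — false. ✓
  Omar (knight): "either Omar and Lior are both knights or both knaves, or Eva is a knight" — true. ✓
  Bella (knight): "at least one of the following is true: Eva is a knight; Bella and Omar are not the same type" — true. ✓
This is the unique consistent assignment.

Knights: Eva, Omar, and Bella. Knaves: Lior.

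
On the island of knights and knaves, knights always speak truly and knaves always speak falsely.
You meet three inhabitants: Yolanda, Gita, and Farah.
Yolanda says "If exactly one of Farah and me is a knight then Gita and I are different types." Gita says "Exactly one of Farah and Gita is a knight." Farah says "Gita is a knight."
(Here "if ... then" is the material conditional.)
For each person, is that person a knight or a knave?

Yolanda is a knight, Gita is a knave, and Farah is a knave.

Yolanda is a knight, and the claim "if exactly one of Farah and me is a knight then Gita and I are different types" is indeed True.
Since Gita is a knave, "exactly one of Farah and Gita is a knight" needs to be false, which holds.
Farah (knave): "Gita is a knight" — false. ✓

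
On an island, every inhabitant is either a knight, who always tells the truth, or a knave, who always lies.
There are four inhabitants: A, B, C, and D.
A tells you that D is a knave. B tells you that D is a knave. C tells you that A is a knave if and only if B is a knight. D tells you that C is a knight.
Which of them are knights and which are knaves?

Knights: A and B. Knaves: C and D.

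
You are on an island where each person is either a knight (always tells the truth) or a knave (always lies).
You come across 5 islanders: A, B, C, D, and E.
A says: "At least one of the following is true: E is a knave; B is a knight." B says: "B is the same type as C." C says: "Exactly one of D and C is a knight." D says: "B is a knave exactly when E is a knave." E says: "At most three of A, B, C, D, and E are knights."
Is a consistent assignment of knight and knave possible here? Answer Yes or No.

One consistent assignment: A=knave, B=knave, C=knight, D=knave, E=knight.

Yes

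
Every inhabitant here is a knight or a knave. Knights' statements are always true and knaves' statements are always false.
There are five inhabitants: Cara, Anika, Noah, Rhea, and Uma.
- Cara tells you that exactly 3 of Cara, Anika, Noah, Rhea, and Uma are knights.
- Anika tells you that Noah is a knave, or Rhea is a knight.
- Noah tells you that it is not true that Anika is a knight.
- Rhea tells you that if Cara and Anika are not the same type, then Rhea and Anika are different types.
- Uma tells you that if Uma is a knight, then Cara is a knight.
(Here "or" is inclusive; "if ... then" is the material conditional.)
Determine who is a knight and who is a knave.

Knights: Cara, Noah, and Uma. Knaves: Anika and Rhea.

Cara (knight): "exactly 3 of Cara, Anika, Noah, Rhea, and Uma are knights" — true. ✓
As a knave, Anika's statement "Noah is a knave, or Rhea is a knight" should be false; it is.
Noah is a knight, so "it is not true that Anika is a knight" must be true — and it is.
Rhea is a knave; "if Cara and Anika are not the same type, then Rhea and Anika are different types" is false, as required.
Uma is a knight, so "if Uma is a knight, then Cara is a knight" must be true — and it is.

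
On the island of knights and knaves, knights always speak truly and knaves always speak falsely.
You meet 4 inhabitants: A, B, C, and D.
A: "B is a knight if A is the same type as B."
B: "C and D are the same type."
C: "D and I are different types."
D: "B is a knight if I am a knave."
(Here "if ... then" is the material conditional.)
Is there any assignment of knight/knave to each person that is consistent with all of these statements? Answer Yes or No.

Yes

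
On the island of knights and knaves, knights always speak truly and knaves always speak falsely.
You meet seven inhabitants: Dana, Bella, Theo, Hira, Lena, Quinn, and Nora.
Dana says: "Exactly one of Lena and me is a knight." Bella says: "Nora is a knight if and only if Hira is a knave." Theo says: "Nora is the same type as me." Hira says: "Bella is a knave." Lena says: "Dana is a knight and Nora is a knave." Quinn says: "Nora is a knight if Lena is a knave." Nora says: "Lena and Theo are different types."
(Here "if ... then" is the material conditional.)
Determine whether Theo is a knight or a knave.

Theo is a knight.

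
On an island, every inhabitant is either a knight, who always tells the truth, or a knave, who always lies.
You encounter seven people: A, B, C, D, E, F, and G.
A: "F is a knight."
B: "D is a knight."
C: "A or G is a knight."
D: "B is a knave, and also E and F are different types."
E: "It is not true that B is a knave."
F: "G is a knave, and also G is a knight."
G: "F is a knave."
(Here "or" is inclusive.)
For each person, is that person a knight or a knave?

A is a knave, B is a knave, C is a knight, D is a knave, E is a knave, F is a knave, and G is a knight.

Since A is a knave, "F is a knight" needs to be false, which holds.
B is a knave, so "D is a knight" must be false — and it is.
C is a knight; "A or G is a knight" is true, as required.
D (knave): "B is a knave, and also E and F are different types" — false. ✓
Since E is a knave, "it is not true that B is a knave" needs to be false, which holds.
F is a knave; "G is a knave, and also G is a knight" is false, as required.
As a knight, G's statement "F is a knave" should be true; it is.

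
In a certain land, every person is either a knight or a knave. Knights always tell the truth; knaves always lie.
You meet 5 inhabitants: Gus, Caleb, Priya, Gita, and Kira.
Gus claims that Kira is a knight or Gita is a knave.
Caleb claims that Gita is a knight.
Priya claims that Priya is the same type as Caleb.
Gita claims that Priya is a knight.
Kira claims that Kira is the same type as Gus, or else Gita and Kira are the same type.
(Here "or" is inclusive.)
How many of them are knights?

5

The unique consistent assignment is Gus=knight, Caleb=knight, Priya=knight, Gita=knight, Kira=knight.
That has 5 knights.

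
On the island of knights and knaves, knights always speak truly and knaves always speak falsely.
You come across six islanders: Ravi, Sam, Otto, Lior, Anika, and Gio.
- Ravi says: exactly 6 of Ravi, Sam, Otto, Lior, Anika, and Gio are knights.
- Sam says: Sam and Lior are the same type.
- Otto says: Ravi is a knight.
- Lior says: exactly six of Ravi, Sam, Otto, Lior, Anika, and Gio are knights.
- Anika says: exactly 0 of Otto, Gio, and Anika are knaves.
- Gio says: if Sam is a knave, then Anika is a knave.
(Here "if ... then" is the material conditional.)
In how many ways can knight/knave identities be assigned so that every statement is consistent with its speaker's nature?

1

Consistent assignments:
  Ravi=knight, Sam=knight, Otto=knight, Lior=knight, Anika=knight, Gio=knight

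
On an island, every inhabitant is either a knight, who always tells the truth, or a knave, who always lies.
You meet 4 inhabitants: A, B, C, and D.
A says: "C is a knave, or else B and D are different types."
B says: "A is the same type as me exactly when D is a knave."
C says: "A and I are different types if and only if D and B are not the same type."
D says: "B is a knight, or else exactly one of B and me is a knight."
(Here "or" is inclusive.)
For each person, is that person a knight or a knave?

A is a knight, B is a knave, C is a knave, and D is a knave.

Suppose A is a knave. Then A's statement "C is a knave, or else B and D are different types" would have to be false. Checking the 8 ways to assign the others, none is consistent with every speaker.
(For instance, with B=knave, C=knave, D=knave, A's claim "C is a knave, or else B and D are different types" comes out true where it would need to be false.)
So A must be a knight, making "C is a knave, or else B and D are different types" true. Taking A=knight, B=knave, C=knave, D=knave, each remaining statement checks out:
  B (knave): "A is the same type as me exactly when D is a knave" — false. ✓
  C (knave): "A and I are different types if and only if D and B are not the same type" — false. ✓
  D (knave): "B is a knight, or else exactly one of B and me is a knight" — false. ✓
This is the unique consistent assignment.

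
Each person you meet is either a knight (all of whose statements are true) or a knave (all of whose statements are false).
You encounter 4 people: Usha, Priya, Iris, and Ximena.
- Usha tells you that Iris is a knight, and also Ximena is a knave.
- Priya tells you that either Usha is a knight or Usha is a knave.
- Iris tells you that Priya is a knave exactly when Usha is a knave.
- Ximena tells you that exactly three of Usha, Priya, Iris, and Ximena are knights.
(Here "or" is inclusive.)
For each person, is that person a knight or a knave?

Suppose Usha is a knight. Then Usha's statement "Iris is a knight, and also Ximena is a knave" would have to be true. Checking the 8 ways to assign the others, none is consistent with every speaker.
(For instance, with Priya=knight, Iris=knave, Ximena=knave, Usha's claim "Iris is a knight, and also Ximena is a knave" comes out false where it would need to be true.)
So Usha must be a knave, making "Iris is a knight, and also Ximena is a knave" false. Taking Usha=knave, Priya=knight, Iris=knave, Ximena=knave, each remaining statement checks out:
  Priya (knight): "either Usha is a knight or Usha is a knave" — true. ✓
  Iris (knave): "Priya is a knave exactly when Usha is a knave" — false. ✓
  Ximena (knave): "exactly three of Usha, Priya, Iris, and Ximena are knights" — false. ✓
This is the unique consistent assignment.

Usha is a knave, Priya is a knight, Iris is a knave, and Ximena is a knave.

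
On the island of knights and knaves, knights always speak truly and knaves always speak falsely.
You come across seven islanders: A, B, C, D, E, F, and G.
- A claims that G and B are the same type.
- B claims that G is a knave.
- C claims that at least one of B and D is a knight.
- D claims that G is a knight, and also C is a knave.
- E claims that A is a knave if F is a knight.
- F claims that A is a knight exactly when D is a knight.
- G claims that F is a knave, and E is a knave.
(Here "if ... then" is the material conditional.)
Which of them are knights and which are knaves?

A is a knave, and the claim "G and B are the same type" is indeed false.
As a knight, B's statement "G is a knave" should be true; it is.
C is a knight, so "at least one of B and D is a knight" must be true — and it is.
D is a knave, and the claim "G is a knight, and also C is a knave" is indeed false.
E is a knight, and the claim "A is a knave if F is a knight" is indeed true.
F is a knight; "A is a knight exactly when D is a knight" is true, as required.
G is a knave, so "F is a knave, and E is a knave" must be false — and it is.

A is a knave, B is a knight, C is a knight, D is a knave, E is a knight, F is a knight, and G is a knave.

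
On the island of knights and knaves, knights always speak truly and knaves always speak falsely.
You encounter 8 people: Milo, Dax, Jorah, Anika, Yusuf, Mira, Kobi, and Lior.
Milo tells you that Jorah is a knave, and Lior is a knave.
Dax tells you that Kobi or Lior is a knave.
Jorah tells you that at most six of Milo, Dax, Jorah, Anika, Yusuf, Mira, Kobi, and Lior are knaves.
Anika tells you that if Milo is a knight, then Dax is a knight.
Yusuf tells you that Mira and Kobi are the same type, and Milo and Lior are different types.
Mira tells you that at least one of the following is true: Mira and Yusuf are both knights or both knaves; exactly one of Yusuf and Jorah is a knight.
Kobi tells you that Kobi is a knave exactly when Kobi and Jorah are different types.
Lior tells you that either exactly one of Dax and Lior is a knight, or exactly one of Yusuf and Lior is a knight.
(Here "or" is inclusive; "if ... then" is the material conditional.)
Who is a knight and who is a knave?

Milo is a knave, Dax is a knave, Jorah is a knight, Anika is a knight, Yusuf is a knight, Mira is a knight, Kobi is a knight, and Lior is a knight.

Milo is a knave, so "Jorah is a knave, and Lior is a knave" must be false — and it is.
Dax is a knave; "Kobi or Lior is a knave" is false, as required.
Since Jorah is a knight, "at most six of Milo, Dax, Jorah, Anika, Yusuf, Mira, Kobi, and Lior are knaves" needs to be True, which holds.
Anika (knight): "if Milo is a knight, then Dax is a knight" — True. ✓
Yusuf is a knight; "Mira and Kobi are the same type, and Milo and Lior are different types" is True, as required.
Mira is a knight; "at least one of the following is true: Mira and Yusuf are both knights or both knaves; exactly one of Yusuf and Jorah is a knight" is True, as required.
As a knight, Kobi's statement "Kobi is a knave exactly when Kobi and Jorah are different types" should be True; it is.
Lior is a knight, and the claim "either exactly one of Dax and Lior is a knight, or exactly one of Yusuf and Lior is a knight" is indeed True.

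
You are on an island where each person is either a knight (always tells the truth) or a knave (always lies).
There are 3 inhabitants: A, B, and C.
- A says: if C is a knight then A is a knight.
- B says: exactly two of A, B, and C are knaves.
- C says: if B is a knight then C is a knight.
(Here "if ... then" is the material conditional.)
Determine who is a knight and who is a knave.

A is a knight, B is a knave, and C is a knight.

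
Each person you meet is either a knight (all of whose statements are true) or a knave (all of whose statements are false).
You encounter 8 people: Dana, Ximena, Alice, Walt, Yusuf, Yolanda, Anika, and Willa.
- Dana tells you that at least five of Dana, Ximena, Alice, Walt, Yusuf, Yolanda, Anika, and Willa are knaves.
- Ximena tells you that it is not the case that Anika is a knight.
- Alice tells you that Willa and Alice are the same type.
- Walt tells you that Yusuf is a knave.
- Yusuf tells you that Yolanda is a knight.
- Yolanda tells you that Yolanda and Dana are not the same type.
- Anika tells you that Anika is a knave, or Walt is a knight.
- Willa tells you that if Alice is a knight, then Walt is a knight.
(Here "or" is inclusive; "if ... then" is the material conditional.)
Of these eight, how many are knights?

4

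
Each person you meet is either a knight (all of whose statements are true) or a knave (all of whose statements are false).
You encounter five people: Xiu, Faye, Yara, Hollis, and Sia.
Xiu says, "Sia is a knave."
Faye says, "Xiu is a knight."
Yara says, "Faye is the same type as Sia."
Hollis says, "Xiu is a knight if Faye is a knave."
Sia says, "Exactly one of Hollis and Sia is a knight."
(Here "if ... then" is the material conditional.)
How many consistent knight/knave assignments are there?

1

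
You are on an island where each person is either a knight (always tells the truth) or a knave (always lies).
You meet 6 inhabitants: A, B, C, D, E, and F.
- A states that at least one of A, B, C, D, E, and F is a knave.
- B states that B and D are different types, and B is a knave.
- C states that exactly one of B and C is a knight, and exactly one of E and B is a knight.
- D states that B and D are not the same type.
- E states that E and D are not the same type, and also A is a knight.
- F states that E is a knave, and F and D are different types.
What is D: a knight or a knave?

D is a knave.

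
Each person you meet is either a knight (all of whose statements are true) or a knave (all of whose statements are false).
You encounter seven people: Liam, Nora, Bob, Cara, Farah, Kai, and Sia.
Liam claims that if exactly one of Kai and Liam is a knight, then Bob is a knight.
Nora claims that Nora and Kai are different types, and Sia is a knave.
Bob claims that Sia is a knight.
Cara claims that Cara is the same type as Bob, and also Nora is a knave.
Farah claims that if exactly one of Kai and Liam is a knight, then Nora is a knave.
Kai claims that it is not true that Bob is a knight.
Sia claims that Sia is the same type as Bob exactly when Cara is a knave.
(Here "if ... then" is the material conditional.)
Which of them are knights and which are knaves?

Liam is a knight, so "if exactly one of Kai and Liam is a knight, then Bob is a knight" must be true — and it is.
Nora is a knave, so "Nora and Kai are different types, and Sia is a knave" must be false — and it is.
Bob is a knight; "Sia is a knight" is true, as required.
Cara (knave): "Cara is the same type as Bob, and also Nora is a knave" — false. ✓
As a knight, Farah's statement "if exactly one of Kai and Liam is a knight, then Nora is a knave" should be true; it is.
Since Kai is a knave, "it is not true that Bob is a knight" needs to be false, which holds.
Sia is a knight, and the claim "Sia is the same type as Bob exactly when Cara is a knave" is indeed true.

Liam is a knight, Nora is a knave, Bob is a knight, Cara is a knave, Farah is a knight, Kai is a knave, and Sia is a knight.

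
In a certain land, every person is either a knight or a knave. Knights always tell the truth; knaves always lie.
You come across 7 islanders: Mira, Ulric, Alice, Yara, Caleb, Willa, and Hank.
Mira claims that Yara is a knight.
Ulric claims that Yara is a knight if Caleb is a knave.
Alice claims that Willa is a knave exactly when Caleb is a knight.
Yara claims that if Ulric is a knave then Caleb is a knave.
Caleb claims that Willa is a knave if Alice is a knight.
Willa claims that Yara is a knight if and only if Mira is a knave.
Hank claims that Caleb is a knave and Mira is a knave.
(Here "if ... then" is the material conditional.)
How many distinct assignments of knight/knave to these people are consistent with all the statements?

1

Consistent assignments:
  Mira=knight, Ulric=knight, Alice=knight, Yara=knight, Caleb=knight, Willa=knave, Hank=knave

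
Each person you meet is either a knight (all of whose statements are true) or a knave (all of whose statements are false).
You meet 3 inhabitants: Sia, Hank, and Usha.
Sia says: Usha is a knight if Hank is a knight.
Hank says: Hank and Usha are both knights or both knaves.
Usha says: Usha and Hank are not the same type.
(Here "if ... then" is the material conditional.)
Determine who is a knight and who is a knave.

Suppose Sia is a knave. Then Sia's statement "Usha is a knight if Hank is a knight" would have to be false. Checking the 4 ways to assign the others, none is consistent with every speaker.
(For instance, with Hank=knave, Usha=knight, Sia's claim "Usha is a knight if Hank is a knight" comes out true where it would need to be false.)
So Sia must be a knight, making "Usha is a knight if Hank is a knight" true. Taking Sia=knight, Hank=knave, Usha=knight, each remaining statement checks out:
  Hank (knave): "Hank and Usha are both knights or both knaves" — false. ✓
  Usha (knight): "Usha and Hank are not the same type" — true. ✓
This is the unique consistent assignment.

Sia is a knight, Hank is a knave, and Usha is a knight.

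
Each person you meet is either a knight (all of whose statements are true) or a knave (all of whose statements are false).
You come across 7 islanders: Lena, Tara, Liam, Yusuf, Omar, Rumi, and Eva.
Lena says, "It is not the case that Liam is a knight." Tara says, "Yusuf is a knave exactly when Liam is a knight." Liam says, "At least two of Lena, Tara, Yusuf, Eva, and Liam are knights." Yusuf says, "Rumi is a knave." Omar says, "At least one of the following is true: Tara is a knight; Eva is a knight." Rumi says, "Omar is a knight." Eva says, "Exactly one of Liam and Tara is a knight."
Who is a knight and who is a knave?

Lena is a knave, Tara is a knight, Liam is a knight, Yusuf is a knave, Omar is a knight, Rumi is a knight, and Eva is a knave.

Lena is a knave, and the claim "it is not the case that Liam is a knight" is indeed false.
As a knight, Tara's statement "Yusuf is a knave exactly when Liam is a knight" should be True; it is.
Liam is a knight, so "at least two of Lena, Tara, Yusuf, Eva, and Liam are knights" must be True — and it is.
As a knave, Yusuf's statement "Rumi is a knave" should be false; it is.
Omar is a knight; "at least one of the following is true: Tara is a knight; Eva is a knight" is True, as required.
Rumi (knight): "Omar is a knight" — True. ✓
Since Eva is a knave, "exactly one of Liam and Tara is a knight" needs to be false, which holds.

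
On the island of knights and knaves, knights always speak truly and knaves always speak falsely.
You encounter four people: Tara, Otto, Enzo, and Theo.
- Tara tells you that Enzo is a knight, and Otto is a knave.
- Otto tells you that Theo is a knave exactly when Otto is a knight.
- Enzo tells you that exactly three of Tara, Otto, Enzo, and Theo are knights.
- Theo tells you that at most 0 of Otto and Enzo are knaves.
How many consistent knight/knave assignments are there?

2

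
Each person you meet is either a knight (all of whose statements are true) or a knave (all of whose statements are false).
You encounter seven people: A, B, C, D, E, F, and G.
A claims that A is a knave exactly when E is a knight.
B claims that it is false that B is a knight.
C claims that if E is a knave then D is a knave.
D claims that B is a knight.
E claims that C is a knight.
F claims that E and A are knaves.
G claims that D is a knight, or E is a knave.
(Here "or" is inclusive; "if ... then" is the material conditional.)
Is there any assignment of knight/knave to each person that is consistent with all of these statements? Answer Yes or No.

No

Checking all 128 assignments, each has at least one speaker whose statement's truth value contradicts their type.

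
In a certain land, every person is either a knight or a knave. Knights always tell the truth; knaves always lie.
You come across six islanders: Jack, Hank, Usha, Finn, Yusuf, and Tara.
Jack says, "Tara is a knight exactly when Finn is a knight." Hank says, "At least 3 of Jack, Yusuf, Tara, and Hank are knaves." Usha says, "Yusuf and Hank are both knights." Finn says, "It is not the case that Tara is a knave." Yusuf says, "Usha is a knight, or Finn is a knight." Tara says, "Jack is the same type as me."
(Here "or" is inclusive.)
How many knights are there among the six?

The unique consistent assignment is Jack=knight, Hank=knave, Usha=knave, Finn=knight, Yusuf=knight, Tara=knight.
That has 4 knights.

4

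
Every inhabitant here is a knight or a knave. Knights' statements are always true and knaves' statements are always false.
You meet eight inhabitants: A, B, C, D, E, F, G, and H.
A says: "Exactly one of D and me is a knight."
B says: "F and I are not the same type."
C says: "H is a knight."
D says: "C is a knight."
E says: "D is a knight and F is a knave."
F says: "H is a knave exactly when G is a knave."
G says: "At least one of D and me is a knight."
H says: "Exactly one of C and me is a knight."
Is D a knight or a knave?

D is a knave.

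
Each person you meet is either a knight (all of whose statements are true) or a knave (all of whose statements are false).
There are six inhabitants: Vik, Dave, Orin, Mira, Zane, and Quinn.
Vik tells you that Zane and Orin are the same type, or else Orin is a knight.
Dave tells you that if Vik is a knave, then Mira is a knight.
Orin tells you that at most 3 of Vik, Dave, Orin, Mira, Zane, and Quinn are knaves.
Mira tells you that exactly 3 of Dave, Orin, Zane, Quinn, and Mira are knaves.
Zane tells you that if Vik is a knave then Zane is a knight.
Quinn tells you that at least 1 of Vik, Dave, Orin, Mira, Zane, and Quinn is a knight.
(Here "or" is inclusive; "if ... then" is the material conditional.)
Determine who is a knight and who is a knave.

Knights: Vik, Dave, Orin, Zane, and Quinn. Knaves: Mira.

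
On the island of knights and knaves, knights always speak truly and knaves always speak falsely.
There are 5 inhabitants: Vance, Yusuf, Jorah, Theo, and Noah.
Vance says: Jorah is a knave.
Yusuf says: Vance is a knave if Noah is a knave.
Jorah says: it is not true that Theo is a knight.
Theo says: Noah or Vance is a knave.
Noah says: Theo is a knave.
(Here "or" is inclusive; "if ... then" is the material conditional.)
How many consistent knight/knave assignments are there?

1

Consistent assignments:
  Vance=knight, Yusuf=knave, Jorah=knave, Theo=knight, Noah=knave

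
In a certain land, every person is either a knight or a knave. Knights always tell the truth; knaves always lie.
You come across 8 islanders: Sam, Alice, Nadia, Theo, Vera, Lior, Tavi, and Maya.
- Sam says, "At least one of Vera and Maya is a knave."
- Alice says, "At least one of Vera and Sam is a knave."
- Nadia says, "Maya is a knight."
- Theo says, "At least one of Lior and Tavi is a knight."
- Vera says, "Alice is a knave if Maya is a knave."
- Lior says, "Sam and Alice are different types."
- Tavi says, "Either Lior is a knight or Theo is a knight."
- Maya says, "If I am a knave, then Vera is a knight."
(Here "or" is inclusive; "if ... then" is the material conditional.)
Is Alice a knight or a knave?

Alice is a knight.

Consistent assignments: {Sam=knight, Alice=knight, Nadia=knave, Theo=knight, Vera=knave, Lior=knave, Tavi=knight, Maya=knave}; {Sam=knight, Alice=knight, Nadia=knave, Theo=knave, Vera=knave, Lior=knave, Tavi=knave, Maya=knave}; {Sam=knave, Alice=knight, Nadia=knight, Theo=knight, Vera=knight, Lior=knight, Tavi=knight, Maya=knight}
In every consistent assignment, Alice is a knight.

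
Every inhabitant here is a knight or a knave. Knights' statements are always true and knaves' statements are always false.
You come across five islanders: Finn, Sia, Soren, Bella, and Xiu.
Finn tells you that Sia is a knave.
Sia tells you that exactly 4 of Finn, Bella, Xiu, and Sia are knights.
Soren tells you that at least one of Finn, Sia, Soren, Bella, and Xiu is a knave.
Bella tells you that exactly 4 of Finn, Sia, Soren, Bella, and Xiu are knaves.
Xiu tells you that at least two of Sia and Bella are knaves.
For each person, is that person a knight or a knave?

Finn is a knight; "Sia is a knave" is true, as required.
As a knave, Sia's statement "exactly 4 of Finn, Bella, Xiu, and Sia are knights" should be false; it is.
Since Soren is a knight, "at least one of Finn, Sia, Soren, Bella, and Xiu is a knave" needs to be true, which holds.
Since Bella is a knave, "exactly 4 of Finn, Sia, Soren, Bella, and Xiu are knaves" needs to be false, which holds.
Xiu is a knight, so "at least two of Sia and Bella are knaves" must be true — and it is.

Knights: Finn, Soren, and Xiu. Knaves: Sia and Bella.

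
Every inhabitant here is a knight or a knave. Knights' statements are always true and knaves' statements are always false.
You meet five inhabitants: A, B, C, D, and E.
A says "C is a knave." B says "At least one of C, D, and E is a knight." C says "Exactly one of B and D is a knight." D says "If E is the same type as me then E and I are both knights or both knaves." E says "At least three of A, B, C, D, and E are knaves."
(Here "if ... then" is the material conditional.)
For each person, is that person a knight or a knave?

A is a knight, and the claim "C is a knave" is indeed True.
As a knight, B's statement "at least one of C, D, and E is a knight" should be True; it is.
Since C is a knave, "exactly one of B and D is a knight" needs to be False, which holds.
D is a knight, and the claim "if E is the same type as me then E and I are both knights or both knaves" is indeed True.
E is a knave; "at least three of A, B, C, D, and E are knaves" is False, as required.

Knights: A, B, and D. Knaves: C and E.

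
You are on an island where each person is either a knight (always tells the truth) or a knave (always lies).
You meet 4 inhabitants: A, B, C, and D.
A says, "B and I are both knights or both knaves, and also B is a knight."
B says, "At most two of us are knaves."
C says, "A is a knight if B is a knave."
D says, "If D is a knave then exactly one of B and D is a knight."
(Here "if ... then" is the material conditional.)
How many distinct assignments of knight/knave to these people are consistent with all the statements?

4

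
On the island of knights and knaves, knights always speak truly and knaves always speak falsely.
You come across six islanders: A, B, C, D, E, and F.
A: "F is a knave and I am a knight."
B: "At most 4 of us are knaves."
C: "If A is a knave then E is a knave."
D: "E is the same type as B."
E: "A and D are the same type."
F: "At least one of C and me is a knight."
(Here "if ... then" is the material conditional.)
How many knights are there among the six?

1

The unique consistent assignment is A=knave, B=knave, C=knave, D=knave, E=knight, F=knave.
That has 1 knight.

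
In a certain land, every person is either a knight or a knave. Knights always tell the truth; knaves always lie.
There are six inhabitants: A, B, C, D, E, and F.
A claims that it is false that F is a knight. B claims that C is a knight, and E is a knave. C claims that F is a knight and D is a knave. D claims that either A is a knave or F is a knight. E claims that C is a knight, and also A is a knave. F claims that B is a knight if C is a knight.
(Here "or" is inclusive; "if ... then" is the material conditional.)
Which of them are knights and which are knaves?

A is a knave, B is a knave, C is a knave, D is a knight, E is a knave, and F is a knight.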